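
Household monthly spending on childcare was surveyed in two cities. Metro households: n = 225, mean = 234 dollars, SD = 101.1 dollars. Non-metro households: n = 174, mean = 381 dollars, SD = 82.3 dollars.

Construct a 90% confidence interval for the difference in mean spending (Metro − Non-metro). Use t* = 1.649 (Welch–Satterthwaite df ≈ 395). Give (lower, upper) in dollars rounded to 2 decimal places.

(-162.15, -131.85)

SE₁ = s₁/√n₁ = 101.1/√225 = 6.7400; SE₂ = 82.3/√174 = 6.2391.
Independent samples, unequal variances: SE_diff = √(SE₁² + SE₂²) = √(45.4276 + 38.92636881) = 9.1844.
t* = 1.649, so margin of error = 1.649 × 9.1844 = 15.1451.
Difference in means = 234 − 381 = -147.0000.
-147.0000 ± 15.1451 → (-162.15, -131.85).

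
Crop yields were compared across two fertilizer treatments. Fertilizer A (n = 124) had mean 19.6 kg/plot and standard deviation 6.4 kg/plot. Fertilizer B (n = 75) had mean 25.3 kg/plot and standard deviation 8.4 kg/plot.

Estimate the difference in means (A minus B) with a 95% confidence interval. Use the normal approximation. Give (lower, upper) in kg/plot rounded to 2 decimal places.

Standard errors of each mean: 6.4/√124 = 0.5747 and 8.4/√75 = 0.9699.
SE(x̄₁ − x̄₂) = √(0.5747² + 0.9699²) = 1.1274 for independent samples with unequal variances.
With z* = 1.960, the margin is 1.960 × 1.1274 = 2.2097.
x̄₁ − x̄₂ = 19.6 − 25.3 = -5.7000; the interval is -5.7000 ± 2.2097 = (-7.91, -3.49).

(-7.91, -3.49)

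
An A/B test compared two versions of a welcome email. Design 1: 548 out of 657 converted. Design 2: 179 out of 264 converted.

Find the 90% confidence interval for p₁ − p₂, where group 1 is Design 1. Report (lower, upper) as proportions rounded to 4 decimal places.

(0.1031, 0.2091)

First, p̂₁ = 548/657 = 0.8341; p̂₂ = 179/264 = 0.6780.
The two standard errors are √(0.8341×0.1659/657) = 0.01451 and √(0.6780×0.3220/264) = 0.02876.
Because the samples are independent, SE_diff = √(0.01451² + 0.02876²) = 0.03221.
Using z* = 1.645 for 90%, ME = 1.645 × 0.03221 = 0.05299.
p̂₁ − p̂₂ = 0.1561; interval 0.1561 ± 0.05299 gives (0.1031, 0.2091).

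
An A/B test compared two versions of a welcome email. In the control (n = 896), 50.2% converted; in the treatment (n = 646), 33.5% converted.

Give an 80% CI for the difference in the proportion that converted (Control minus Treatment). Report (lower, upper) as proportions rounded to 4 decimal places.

(0.1350, 0.1990)

SE₁ = √(p̂₁(1−p̂₁)/n₁) = √(0.5020·0.4980/896) = 0.01670; SE₂ = √(0.3350·0.6650/646) = 0.01857.
Independent samples: SE of the difference = √(SE₁² + SE₂²) = √(0.00027889 + 0.0003448449) = 0.02497.
z* for 80% confidence is 1.282, so the margin of error is 1.282 × 0.02497 = 0.03201.
Point estimate p̂₁ − p̂₂ = 0.5020 − 0.3350 = 0.1670.
0.1670 ± 0.03201 → (0.1350, 0.1990).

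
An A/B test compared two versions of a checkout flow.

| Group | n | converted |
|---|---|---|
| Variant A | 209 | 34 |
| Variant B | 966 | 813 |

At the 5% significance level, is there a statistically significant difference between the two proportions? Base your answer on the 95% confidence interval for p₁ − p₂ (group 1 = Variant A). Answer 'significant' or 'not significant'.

First, p̂₁ = 34/209 = 0.1627; p̂₂ = 813/966 = 0.8416.
The two standard errors are √(0.1627×0.8373/209) = 0.02553 and √(0.8416×0.1584/966) = 0.01175.
Because the samples are independent, SE_diff = √(0.02553² + 0.01175²) = 0.02810.
Using z* = 1.960 for 95%, ME = 1.960 × 0.02810 = 0.05508.
p̂₁ − p̂₂ = -0.6789; interval -0.6789 ± 0.05508 gives (-0.73398, -0.62382).
The interval (-0.73398, -0.62382) does not contain 0, so the difference is significant.

significant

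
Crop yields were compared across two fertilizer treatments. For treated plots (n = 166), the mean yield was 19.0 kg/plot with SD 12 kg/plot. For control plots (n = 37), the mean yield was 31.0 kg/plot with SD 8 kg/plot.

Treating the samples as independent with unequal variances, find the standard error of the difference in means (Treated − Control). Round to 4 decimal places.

Per-group SEs: s₁/√n₁ = 12/√166 = 0.9314, s₂/√n₂ = 8/√37 = 1.3152.
Unpooled SE of the difference: √(0.86750596 + 1.72975104) = 1.6116.

1.6116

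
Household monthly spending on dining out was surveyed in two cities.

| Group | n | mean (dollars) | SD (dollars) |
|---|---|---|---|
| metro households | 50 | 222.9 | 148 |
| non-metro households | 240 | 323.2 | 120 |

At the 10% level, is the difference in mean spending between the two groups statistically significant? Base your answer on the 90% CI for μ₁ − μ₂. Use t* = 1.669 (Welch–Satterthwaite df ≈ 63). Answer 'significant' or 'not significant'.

Standard errors of each mean: 148/√50 = 20.9304 and 120/√240 = 7.7460.
SE(x̄₁ − x̄₂) = √(20.9304² + 7.7460²) = 22.3178 for independent samples with unequal variances.
With t* = 1.669, the margin is 1.669 × 22.3178 = 37.2484.
x̄₁ − x̄₂ = 222.9 − 323.2 = -100.3000; the interval is -100.3000 ± 37.2484 = (-137.5484, -63.0516).
The interval (-137.5484, -63.0516) does not contain 0, so the difference is significant.

significant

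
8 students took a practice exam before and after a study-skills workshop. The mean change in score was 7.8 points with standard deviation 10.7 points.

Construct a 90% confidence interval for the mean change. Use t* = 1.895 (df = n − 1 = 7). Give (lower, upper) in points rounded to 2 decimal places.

(0.63, 14.97)

Paired design: SE = s_d/√n = 10.7/√8 = 3.7830.
t* = 1.895; margin of error = 1.895 × 3.7830 = 7.1688.
7.8 ± 7.1688 → (0.63, 14.97).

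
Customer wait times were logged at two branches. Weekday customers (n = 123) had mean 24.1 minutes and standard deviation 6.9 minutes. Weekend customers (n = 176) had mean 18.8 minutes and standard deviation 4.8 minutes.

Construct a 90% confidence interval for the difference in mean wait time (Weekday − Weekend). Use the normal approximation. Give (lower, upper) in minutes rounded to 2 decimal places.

(4.12, 6.48)

Standard errors of each mean: 6.9/√123 = 0.6222 and 4.8/√176 = 0.3618.
SE(x̄₁ − x̄₂) = √(0.6222² + 0.3618²) = 0.7197 for independent samples with unequal variances.
With z* = 1.645, the margin is 1.645 × 0.7197 = 1.1839.
x̄₁ − x̄₂ = 24.1 − 18.8 = 5.3000; the interval is 5.3000 ± 1.1839 = (4.12, 6.48).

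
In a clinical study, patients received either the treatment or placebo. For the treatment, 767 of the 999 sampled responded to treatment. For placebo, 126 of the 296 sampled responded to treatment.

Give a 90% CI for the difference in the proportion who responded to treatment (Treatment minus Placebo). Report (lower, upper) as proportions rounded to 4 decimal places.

(0.2900, 0.3942)

p̂₁ = 767/999 = 0.7678 and p̂₂ = 126/296 = 0.4257.
SE₁ = √(p̂₁(1−p̂₁)/n₁) = √(0.7678·0.2322/999) = 0.01336; SE₂ = √(0.4257·0.5743/296) = 0.02874.
Independent samples: SE of the difference = √(SE₁² + SE₂²) = √(0.0001784896 + 0.0008259876) = 0.03169.
z* for 90% confidence is 1.645, so the margin of error is 1.645 × 0.03169 = 0.05213.
Point estimate p̂₁ − p̂₂ = 0.7678 − 0.4257 = 0.3421.
0.3421 ± 0.05213 → (0.2900, 0.3942).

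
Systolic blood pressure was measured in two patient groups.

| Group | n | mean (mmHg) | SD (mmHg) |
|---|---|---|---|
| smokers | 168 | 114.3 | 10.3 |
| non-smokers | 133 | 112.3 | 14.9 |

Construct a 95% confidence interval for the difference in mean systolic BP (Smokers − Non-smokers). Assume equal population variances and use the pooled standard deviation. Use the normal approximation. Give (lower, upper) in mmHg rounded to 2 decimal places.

s_p = √[((n₁−1)s₁² + (n₂−1)s₂²)/(n₁+n₂−2)] = √[(167·10.3² + 132·14.9²)/299] = 12.5405.
SE = 12.5405·√(1/168 + 1/133) = 1.4555.
With z* = 1.960, margin = 1.960 × 1.4555 = 2.8528.
x̄₁ − x̄₂ = 114.3 − 112.3 = 2.0000; interval 2.0000 ± 2.8528 = (-0.85, 4.85).

(-0.85, 4.85)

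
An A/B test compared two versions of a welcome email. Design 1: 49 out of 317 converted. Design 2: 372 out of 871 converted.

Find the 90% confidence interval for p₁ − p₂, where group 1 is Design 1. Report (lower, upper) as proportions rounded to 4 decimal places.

First, p̂₁ = 49/317 = 0.1546; p̂₂ = 372/871 = 0.4271.
The two standard errors are √(0.1546×0.8454/317) = 0.02031 and √(0.4271×0.5729/871) = 0.01676.
Because the samples are independent, SE_diff = √(0.02031² + 0.01676²) = 0.02633.
Using z* = 1.645 for 90%, ME = 1.645 × 0.02633 = 0.04331.
p̂₁ − p̂₂ = -0.2725; interval -0.2725 ± 0.04331 gives (-0.3158, -0.2292).

(-0.3158, -0.2292)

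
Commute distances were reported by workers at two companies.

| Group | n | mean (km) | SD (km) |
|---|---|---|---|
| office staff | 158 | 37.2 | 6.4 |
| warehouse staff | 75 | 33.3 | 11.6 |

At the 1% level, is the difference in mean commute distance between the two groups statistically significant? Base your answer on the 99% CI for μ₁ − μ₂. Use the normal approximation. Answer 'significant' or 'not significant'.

significant

SE₁ = s₁/√n₁ = 6.4/√158 = 0.5092; SE₂ = 11.6/√75 = 1.3395.
Independent samples, unequal variances: SE_diff = √(SE₁² + SE₂²) = √(0.25928464 + 1.79426025) = 1.4330.
z* = 2.576, so margin of error = 2.576 × 1.4330 = 3.6914.
Difference in means = 37.2 − 33.3 = 3.9000.
3.9000 ± 3.6914 → (0.2086, 7.5914).
The interval (0.2086, 7.5914) does not contain 0, so the difference is significant.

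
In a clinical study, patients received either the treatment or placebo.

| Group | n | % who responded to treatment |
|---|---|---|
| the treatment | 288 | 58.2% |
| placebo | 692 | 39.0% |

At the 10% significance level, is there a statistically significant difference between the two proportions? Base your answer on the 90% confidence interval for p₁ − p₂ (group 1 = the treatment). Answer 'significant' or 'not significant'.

The two standard errors are √(0.5820×0.4180/288) = 0.02906 and √(0.3900×0.6100/692) = 0.01854.
Because the samples are independent, SE_diff = √(0.02906² + 0.01854²) = 0.03447.
Using z* = 1.645 for 90%, ME = 1.645 × 0.03447 = 0.05670.
p̂₁ − p̂₂ = 0.1920; interval 0.1920 ± 0.05670 gives (0.13530, 0.24870).
The interval (0.13530, 0.24870) does not contain 0, so the difference is significant.

significant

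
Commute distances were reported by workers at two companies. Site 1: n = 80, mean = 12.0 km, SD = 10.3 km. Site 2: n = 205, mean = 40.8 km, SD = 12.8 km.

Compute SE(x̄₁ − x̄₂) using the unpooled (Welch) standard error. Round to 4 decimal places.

1.4579

SE₁ = s₁/√n₁ = 10.3/√80 = 1.1516; SE₂ = 12.8/√205 = 0.8940.
Independent samples, unequal variances: SE_diff = √(SE₁² + SE₂²) = √(1.32618256 + 0.799236) = 1.4579.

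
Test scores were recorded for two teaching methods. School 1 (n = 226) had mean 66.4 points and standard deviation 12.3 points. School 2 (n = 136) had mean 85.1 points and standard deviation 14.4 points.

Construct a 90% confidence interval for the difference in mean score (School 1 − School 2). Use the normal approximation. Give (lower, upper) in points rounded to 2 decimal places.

(-21.14, -16.26)

Standard errors of each mean: 12.3/√226 = 0.8182 and 14.4/√136 = 1.2348.
SE(x̄₁ − x̄₂) = √(0.8182² + 1.2348²) = 1.4813 for independent samples with unequal variances.
With z* = 1.645, the margin is 1.645 × 1.4813 = 2.4367.
x̄₁ − x̄₂ = 66.4 − 85.1 = -18.7000; the interval is -18.7000 ± 2.4367 = (-21.14, -16.26).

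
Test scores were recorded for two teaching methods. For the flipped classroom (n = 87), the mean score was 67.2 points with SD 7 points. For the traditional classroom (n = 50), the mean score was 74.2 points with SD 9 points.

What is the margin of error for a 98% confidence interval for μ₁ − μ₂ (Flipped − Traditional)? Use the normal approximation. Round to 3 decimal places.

3.437

Per-group SEs: s₁/√n₁ = 7/√87 = 0.7505, s₂/√n₂ = 9/√50 = 1.2728.
Unpooled SE of the difference: √(0.56325025 + 1.62001984) = 1.4776.
Margin of error = z* · SE = 2.326 × 1.4776 = 3.4369.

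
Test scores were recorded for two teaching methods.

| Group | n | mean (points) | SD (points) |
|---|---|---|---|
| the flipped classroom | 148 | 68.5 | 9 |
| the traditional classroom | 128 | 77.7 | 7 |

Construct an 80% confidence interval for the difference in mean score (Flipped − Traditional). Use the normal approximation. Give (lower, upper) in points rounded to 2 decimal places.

Standard errors of each mean: 9/√148 = 0.7398 and 7/√128 = 0.6187.
SE(x̄₁ − x̄₂) = √(0.7398² + 0.6187²) = 0.9644 for independent samples with unequal variances.
With z* = 1.282, the margin is 1.282 × 0.9644 = 1.2364.
x̄₁ − x̄₂ = 68.5 − 77.7 = -9.2000; the interval is -9.2000 ± 1.2364 = (-10.44, -7.96).

(-10.44, -7.96)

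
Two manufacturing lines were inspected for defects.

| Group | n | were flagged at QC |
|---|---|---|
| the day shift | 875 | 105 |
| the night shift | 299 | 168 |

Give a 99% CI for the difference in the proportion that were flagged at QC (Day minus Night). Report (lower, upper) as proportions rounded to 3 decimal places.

(-0.521, -0.363)

First, p̂₁ = 105/875 = 0.1200; p̂₂ = 168/299 = 0.5619.
The two standard errors are √(0.1200×0.8800/875) = 0.01099 and √(0.5619×0.4381/299) = 0.02869.
Because the samples are independent, SE_diff = √(0.01099² + 0.02869²) = 0.03072.
Using z* = 2.576 for 99%, ME = 2.576 × 0.03072 = 0.07913.
p̂₁ − p̂₂ = -0.4419; interval -0.4419 ± 0.07913 gives (-0.521, -0.363).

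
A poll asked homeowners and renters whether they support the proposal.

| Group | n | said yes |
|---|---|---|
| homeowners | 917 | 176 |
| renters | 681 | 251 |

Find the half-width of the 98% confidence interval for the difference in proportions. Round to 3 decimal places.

0.053

First, p̂₁ = 176/917 = 0.1919; p̂₂ = 251/681 = 0.3686.
The two standard errors are √(0.1919×0.8081/917) = 0.01300 and √(0.3686×0.6314/681) = 0.01849.
Because the samples are independent, SE_diff = √(0.01300² + 0.01849²) = 0.02260.
Using z* = 2.326 for 98%, ME = 2.326 × 0.02260 = 0.05257.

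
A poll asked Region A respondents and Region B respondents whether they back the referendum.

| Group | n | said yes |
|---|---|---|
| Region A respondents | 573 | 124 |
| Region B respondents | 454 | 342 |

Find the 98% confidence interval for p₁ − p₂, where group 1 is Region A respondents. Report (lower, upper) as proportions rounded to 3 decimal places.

First, p̂₁ = 124/573 = 0.2164; p̂₂ = 342/454 = 0.7533.
The two standard errors are √(0.2164×0.7836/573) = 0.01720 and √(0.7533×0.2467/454) = 0.02023.
Because the samples are independent, SE_diff = √(0.01720² + 0.02023²) = 0.02655.
Using z* = 2.326 for 98%, ME = 2.326 × 0.02655 = 0.06176.
p̂₁ − p̂₂ = -0.5369; interval -0.5369 ± 0.06176 gives (-0.599, -0.475).

(-0.599, -0.475)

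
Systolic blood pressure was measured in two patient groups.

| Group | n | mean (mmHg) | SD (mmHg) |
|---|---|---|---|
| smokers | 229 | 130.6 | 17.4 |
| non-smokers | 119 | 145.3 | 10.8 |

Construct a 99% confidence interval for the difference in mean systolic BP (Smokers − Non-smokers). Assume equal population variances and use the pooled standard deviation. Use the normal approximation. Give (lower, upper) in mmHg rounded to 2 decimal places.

(-19.20, -10.20)

s_p = √[((n₁−1)s₁² + (n₂−1)s₂²)/(n₁+n₂−2)] = √[(228·17.4² + 118·10.8²)/346] = 15.4689.
SE = 15.4689·√(1/229 + 1/119) = 1.7481.
With z* = 2.576, margin = 2.576 × 1.7481 = 4.5031.
x̄₁ − x̄₂ = 130.6 − 145.3 = -14.7000; interval -14.7000 ± 4.5031 = (-19.20, -10.20).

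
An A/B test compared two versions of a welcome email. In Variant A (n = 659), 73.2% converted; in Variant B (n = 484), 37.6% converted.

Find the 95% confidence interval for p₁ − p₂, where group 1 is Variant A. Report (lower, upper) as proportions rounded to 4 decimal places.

SE₁ = √(p̂₁(1−p̂₁)/n₁) = √(0.7320·0.2680/659) = 0.01725; SE₂ = √(0.3760·0.6240/484) = 0.02202.
Independent samples: SE of the difference = √(SE₁² + SE₂²) = √(0.0002975625 + 0.0004848804) = 0.02797.
z* for 95% confidence is 1.960, so the margin of error is 1.960 × 0.02797 = 0.05482.
Point estimate p̂₁ − p̂₂ = 0.7320 − 0.3760 = 0.3560.
0.3560 ± 0.05482 → (0.3012, 0.4108).

(0.3012, 0.4108)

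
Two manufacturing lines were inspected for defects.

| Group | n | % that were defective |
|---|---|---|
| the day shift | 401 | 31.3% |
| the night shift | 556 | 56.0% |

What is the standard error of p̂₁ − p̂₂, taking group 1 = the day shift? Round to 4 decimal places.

0.0313

The two standard errors are √(0.3130×0.6870/401) = 0.02316 and √(0.5600×0.4400/556) = 0.02105.
Because the samples are independent, SE_diff = √(0.02316² + 0.02105²) = 0.03130.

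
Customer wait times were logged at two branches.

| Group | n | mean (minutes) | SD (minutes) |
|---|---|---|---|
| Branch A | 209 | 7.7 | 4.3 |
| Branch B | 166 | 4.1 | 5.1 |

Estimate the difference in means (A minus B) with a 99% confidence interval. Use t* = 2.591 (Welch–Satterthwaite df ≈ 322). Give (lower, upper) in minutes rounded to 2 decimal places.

(2.32, 4.88)

Standard errors of each mean: 4.3/√209 = 0.2974 and 5.1/√166 = 0.3958.
SE(x̄₁ − x̄₂) = √(0.2974² + 0.3958²) = 0.4951 for independent samples with unequal variances.
With t* = 2.591, the margin is 2.591 × 0.4951 = 1.2828.
x̄₁ − x̄₂ = 7.7 − 4.1 = 3.6000; the interval is 3.6000 ± 1.2828 = (2.32, 4.88).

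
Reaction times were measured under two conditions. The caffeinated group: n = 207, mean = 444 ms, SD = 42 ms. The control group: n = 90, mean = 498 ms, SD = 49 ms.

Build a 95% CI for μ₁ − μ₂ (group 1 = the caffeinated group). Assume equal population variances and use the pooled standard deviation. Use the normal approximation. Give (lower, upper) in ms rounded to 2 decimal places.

(-64.95, -43.05)

s_p = √[((n₁−1)s₁² + (n₂−1)s₂²)/(n₁+n₂−2)] = √[(206·42² + 89·49²)/295] = 44.2287.
SE = 44.2287·√(1/207 + 1/90) = 5.5844.
With z* = 1.960, margin = 1.960 × 5.5844 = 10.9454.
x̄₁ − x̄₂ = 444 − 498 = -54.0000; interval -54.0000 ± 10.9454 = (-64.95, -43.05).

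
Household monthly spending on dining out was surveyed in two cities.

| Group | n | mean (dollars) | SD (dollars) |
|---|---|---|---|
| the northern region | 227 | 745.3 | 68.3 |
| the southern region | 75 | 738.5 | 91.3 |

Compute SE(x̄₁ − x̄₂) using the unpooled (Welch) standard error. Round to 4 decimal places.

SE₁ = s₁/√n₁ = 68.3/√227 = 4.5332; SE₂ = 91.3/√75 = 10.5424.
Independent samples, unequal variances: SE_diff = √(SE₁² + SE₂²) = √(20.54990224 + 111.14219776) = 11.4757.

11.4757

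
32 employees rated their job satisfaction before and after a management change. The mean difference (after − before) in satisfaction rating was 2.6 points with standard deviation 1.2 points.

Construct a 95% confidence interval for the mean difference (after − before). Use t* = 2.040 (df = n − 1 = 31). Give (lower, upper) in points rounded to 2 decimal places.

(2.17, 3.03)

This is a matched-pairs design, so SE = s_d/√n = 1.2/√32 = 0.2121.
Margin = 2.040 × 0.2121 = 0.4327; the interval is 2.6 ± 0.4327 = (2.17, 3.03).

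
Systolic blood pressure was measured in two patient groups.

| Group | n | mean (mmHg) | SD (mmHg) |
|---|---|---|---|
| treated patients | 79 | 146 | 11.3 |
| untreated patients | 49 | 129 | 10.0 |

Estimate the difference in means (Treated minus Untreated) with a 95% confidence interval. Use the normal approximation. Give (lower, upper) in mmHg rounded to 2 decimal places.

SE₁ = s₁/√n₁ = 11.3/√79 = 1.2713; SE₂ = 10.0/√49 = 1.4286.
Independent samples, unequal variances: SE_diff = √(SE₁² + SE₂²) = √(1.61620369 + 2.04089796) = 1.9124.
z* = 1.960, so margin of error = 1.960 × 1.9124 = 3.7483.
Difference in means = 146 − 129 = 17.0000.
17.0000 ± 3.7483 → (13.25, 20.75).

(13.25, 20.75)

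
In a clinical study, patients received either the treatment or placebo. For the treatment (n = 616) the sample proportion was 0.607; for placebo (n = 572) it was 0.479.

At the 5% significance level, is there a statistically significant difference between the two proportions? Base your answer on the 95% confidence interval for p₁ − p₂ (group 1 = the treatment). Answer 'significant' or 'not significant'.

significant

SE₁ = √(p̂₁(1−p̂₁)/n₁) = √(0.6070·0.3930/616) = 0.01968; SE₂ = √(0.4790·0.5210/572) = 0.02089.
Independent samples: SE of the difference = √(SE₁² + SE₂²) = √(0.0003873024 + 0.0004363921) = 0.02870.
z* for 95% confidence is 1.960, so the margin of error is 1.960 × 0.02870 = 0.05625.
Point estimate p̂₁ − p̂₂ = 0.6070 − 0.4790 = 0.1280.
0.1280 ± 0.05625 → (0.07175, 0.18425).
The interval (0.07175, 0.18425) does not contain 0, so the difference is significant.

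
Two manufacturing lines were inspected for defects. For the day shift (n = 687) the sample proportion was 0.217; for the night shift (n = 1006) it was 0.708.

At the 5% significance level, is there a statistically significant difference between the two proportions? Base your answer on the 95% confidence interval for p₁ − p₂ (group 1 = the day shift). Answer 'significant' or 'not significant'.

significant

SE₁ = √(p̂₁(1−p̂₁)/n₁) = √(0.2170·0.7830/687) = 0.01573; SE₂ = √(0.7080·0.2920/1006) = 0.01434.
Independent samples: SE of the difference = √(SE₁² + SE₂²) = √(0.0002474329 + 0.0002056356) = 0.02129.
z* for 95% confidence is 1.960, so the margin of error is 1.960 × 0.02129 = 0.04173.
Point estimate p̂₁ − p̂₂ = 0.2170 − 0.7080 = -0.4910.
-0.4910 ± 0.04173 → (-0.53273, -0.44927).
The interval (-0.53273, -0.44927) does not contain 0, so the difference is significant.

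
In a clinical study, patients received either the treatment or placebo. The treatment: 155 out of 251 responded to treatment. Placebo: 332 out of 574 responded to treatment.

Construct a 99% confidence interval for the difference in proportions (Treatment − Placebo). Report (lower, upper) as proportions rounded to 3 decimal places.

(-0.056, 0.134)

First, p̂₁ = 155/251 = 0.6175; p̂₂ = 332/574 = 0.5784.
The two standard errors are √(0.6175×0.3825/251) = 0.03068 and √(0.5784×0.4216/574) = 0.02061.
Because the samples are independent, SE_diff = √(0.03068² + 0.02061²) = 0.03696.
Using z* = 2.576 for 99%, ME = 2.576 × 0.03696 = 0.09521.
p̂₁ − p̂₂ = 0.0391; interval 0.0391 ± 0.09521 gives (-0.056, 0.134).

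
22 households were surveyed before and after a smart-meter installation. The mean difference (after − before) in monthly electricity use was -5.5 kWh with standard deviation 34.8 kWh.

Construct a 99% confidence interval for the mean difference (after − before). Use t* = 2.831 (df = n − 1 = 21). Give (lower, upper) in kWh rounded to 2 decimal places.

This is a matched-pairs design, so SE = s_d/√n = 34.8/√22 = 7.4194.
Margin = 2.831 × 7.4194 = 21.0043; the interval is -5.5 ± 21.0043 = (-26.50, 15.50).

(-26.50, 15.50)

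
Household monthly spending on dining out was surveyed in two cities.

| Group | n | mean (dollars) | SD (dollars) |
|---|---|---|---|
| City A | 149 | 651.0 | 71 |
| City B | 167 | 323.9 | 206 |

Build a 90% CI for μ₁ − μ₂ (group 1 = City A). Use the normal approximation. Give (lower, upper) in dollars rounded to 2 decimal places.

Standard errors of each mean: 71/√149 = 5.8165 and 206/√167 = 15.9408.
SE(x̄₁ − x̄₂) = √(5.8165² + 15.9408²) = 16.9688 for independent samples with unequal variances.
With z* = 1.645, the margin is 1.645 × 16.9688 = 27.9137.
x̄₁ − x̄₂ = 651.0 − 323.9 = 327.1000; the interval is 327.1000 ± 27.9137 = (299.19, 355.01).

(299.19, 355.01)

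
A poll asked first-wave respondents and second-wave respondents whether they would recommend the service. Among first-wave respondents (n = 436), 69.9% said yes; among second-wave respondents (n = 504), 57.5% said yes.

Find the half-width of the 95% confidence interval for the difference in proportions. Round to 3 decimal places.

SE₁ = √(p̂₁(1−p̂₁)/n₁) = √(0.6990·0.3010/436) = 0.02197; SE₂ = √(0.5750·0.4250/504) = 0.02202.
Independent samples: SE of the difference = √(SE₁² + SE₂²) = √(0.0004826809 + 0.0004848804) = 0.03111.
z* for 95% confidence is 1.960, so the margin of error is 1.960 × 0.03111 = 0.06098.

0.061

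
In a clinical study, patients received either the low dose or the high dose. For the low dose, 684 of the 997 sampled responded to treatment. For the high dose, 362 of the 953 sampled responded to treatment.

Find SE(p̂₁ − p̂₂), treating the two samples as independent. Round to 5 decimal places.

0.02152

First, p̂₁ = 684/997 = 0.6861; p̂₂ = 362/953 = 0.3799.
The two standard errors are √(0.6861×0.3139/997) = 0.01470 and √(0.3799×0.6201/953) = 0.01572.
Because the samples are independent, SE_diff = √(0.01470² + 0.01572²) = 0.02152.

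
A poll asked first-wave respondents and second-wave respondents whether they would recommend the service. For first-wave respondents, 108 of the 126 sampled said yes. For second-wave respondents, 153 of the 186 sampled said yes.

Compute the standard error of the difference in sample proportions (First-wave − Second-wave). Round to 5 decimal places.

Sample proportions: 108/126 = 0.8571, 153/186 = 0.8226.
Each SE is √(p̂(1−p̂)/n): √(0.8571·0.1429/126) = 0.03118 and √(0.8226·0.1774/186) = 0.02801.
SE(p̂₁ − p̂₂) = √(SE₁² + SE₂²) = √(0.0009721924 + 0.0007845601) = 0.04191, since the two samples are independent.

0.04191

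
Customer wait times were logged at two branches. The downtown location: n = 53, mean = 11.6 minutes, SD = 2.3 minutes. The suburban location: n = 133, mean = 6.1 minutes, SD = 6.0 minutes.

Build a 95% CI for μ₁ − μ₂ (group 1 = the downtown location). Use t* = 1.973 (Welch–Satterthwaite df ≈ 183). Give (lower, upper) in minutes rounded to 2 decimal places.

Per-group SEs: s₁/√n₁ = 2.3/√53 = 0.3159, s₂/√n₂ = 6.0/√133 = 0.5203.
Unpooled SE of the difference: √(0.09979281 + 0.27071209) = 0.6087.
Margin of error = t* · SE = 1.973 × 0.6087 = 1.2010.
x̄₁ − x̄₂ = 11.6 − 6.1 = 5.5000.
CI: 5.5000 ± 1.2010 = (4.30, 6.70).

(4.30, 6.70)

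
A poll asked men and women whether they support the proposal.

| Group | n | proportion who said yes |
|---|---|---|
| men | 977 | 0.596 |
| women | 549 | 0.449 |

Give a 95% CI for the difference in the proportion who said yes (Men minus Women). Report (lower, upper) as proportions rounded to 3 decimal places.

The two standard errors are √(0.5960×0.4040/977) = 0.01570 and √(0.4490×0.5510/549) = 0.02123.
Because the samples are independent, SE_diff = √(0.01570² + 0.02123²) = 0.02640.
Using z* = 1.960 for 95%, ME = 1.960 × 0.02640 = 0.05174.
p̂₁ − p̂₂ = 0.1470; interval 0.1470 ± 0.05174 gives (0.095, 0.199).

(0.095, 0.199)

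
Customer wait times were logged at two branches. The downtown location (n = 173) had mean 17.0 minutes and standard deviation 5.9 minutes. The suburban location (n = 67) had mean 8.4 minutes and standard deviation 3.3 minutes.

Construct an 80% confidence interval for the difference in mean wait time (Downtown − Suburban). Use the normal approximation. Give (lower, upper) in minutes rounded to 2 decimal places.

Standard errors of each mean: 5.9/√173 = 0.4486 and 3.3/√67 = 0.4032.
SE(x̄₁ − x̄₂) = √(0.4486² + 0.4032²) = 0.6032 for independent samples with unequal variances.
With z* = 1.282, the margin is 1.282 × 0.6032 = 0.7733.
x̄₁ − x̄₂ = 17.0 − 8.4 = 8.6000; the interval is 8.6000 ± 0.7733 = (7.83, 9.37).

(7.83, 9.37)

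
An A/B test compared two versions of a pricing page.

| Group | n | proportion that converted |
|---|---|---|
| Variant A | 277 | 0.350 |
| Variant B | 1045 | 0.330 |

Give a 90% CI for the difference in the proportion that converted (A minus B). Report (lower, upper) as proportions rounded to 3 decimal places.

SE₁ = √(p̂₁(1−p̂₁)/n₁) = √(0.3500·0.6500/277) = 0.02866; SE₂ = √(0.3300·0.6700/1045) = 0.01455.
Independent samples: SE of the difference = √(SE₁² + SE₂²) = √(0.0008213956 + 0.0002117025) = 0.03214.
z* for 90% confidence is 1.645, so the margin of error is 1.645 × 0.03214 = 0.05287.
Point estimate p̂₁ − p̂₂ = 0.3500 − 0.3300 = 0.0200.
0.0200 ± 0.05287 → (-0.033, 0.073).

(-0.033, 0.073)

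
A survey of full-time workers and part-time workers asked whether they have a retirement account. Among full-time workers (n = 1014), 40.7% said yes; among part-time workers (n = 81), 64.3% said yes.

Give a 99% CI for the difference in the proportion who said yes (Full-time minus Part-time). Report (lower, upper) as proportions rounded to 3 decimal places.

(-0.379, -0.093)

Each SE is √(p̂(1−p̂)/n): √(0.4070·0.5930/1014) = 0.01543 and √(0.6430·0.3570/81) = 0.05323.
SE(p̂₁ − p̂₂) = √(SE₁² + SE₂²) = √(0.0002380849 + 0.0028334329) = 0.05542, since the two samples are independent.
At 99% confidence z* = 2.576; margin = 2.576 × 0.05542 = 0.14276.
The difference is 0.4070 − 0.6430 = -0.2360, so the interval is -0.2360 ± 0.14276 = (-0.379, -0.093).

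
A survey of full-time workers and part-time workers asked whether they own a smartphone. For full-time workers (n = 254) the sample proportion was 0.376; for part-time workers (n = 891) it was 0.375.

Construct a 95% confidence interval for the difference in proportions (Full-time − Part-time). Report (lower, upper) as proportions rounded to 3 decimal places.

(-0.067, 0.069)

Each SE is √(p̂(1−p̂)/n): √(0.3760·0.6240/254) = 0.03039 and √(0.3750·0.6250/891) = 0.01622.
SE(p̂₁ − p̂₂) = √(SE₁² + SE₂²) = √(0.0009235521 + 0.0002630884) = 0.03445, since the two samples are independent.
At 95% confidence z* = 1.960; margin = 1.960 × 0.03445 = 0.06752.
The difference is 0.3760 − 0.3750 = 0.0010, so the interval is 0.0010 ± 0.06752 = (-0.067, 0.069).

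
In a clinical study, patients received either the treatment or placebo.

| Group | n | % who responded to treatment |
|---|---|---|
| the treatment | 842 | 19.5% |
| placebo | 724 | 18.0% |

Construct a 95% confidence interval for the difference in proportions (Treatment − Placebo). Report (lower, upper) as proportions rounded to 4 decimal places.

The two standard errors are √(0.1950×0.8050/842) = 0.01365 and √(0.1800×0.8200/724) = 0.01428.
Because the samples are independent, SE_diff = √(0.01365² + 0.01428²) = 0.01975.
Using z* = 1.960 for 95%, ME = 1.960 × 0.01975 = 0.03871.
p̂₁ − p̂₂ = 0.0150; interval 0.0150 ± 0.03871 gives (-0.0237, 0.0537).

(-0.0237, 0.0537)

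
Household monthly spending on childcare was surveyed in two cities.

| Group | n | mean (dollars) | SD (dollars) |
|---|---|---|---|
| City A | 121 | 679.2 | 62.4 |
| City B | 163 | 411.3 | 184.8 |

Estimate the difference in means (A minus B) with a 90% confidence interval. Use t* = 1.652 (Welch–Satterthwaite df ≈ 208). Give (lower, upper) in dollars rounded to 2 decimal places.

Standard errors of each mean: 62.4/√121 = 5.6727 and 184.8/√163 = 14.4747.
SE(x̄₁ − x̄₂) = √(5.6727² + 14.4747²) = 15.5466 for independent samples with unequal variances.
With t* = 1.652, the margin is 1.652 × 15.5466 = 25.6830.
x̄₁ − x̄₂ = 679.2 − 411.3 = 267.9000; the interval is 267.9000 ± 25.6830 = (242.22, 293.58).

(242.22, 293.58)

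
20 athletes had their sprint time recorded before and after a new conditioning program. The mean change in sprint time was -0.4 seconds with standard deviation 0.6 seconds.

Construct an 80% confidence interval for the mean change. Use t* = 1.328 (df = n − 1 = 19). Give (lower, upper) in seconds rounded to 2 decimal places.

(-0.58, -0.22)

Paired design: SE = s_d/√n = 0.6/√20 = 0.1342.
t* = 1.328; margin of error = 1.328 × 0.1342 = 0.1782.
-0.4 ± 0.1782 → (-0.58, -0.22).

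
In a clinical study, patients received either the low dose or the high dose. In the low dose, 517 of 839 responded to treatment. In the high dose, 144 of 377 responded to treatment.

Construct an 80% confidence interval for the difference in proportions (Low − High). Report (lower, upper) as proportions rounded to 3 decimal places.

p̂₁ = 517/839 = 0.6162 and p̂₂ = 144/377 = 0.3820.
SE₁ = √(p̂₁(1−p̂₁)/n₁) = √(0.6162·0.3838/839) = 0.01679; SE₂ = √(0.3820·0.6180/377) = 0.02502.
Independent samples: SE of the difference = √(SE₁² + SE₂²) = √(0.0002819041 + 0.0006260004) = 0.03013.
z* for 80% confidence is 1.282, so the margin of error is 1.282 × 0.03013 = 0.03863.
Point estimate p̂₁ − p̂₂ = 0.6162 − 0.3820 = 0.2342.
0.2342 ± 0.03863 → (0.196, 0.273).

(0.196, 0.273)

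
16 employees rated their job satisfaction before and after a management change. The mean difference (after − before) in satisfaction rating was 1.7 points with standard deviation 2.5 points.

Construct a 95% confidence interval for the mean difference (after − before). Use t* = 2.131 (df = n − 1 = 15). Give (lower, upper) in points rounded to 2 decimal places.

(0.37, 3.03)

Paired design: SE = s_d/√n = 2.5/√16 = 0.6250.
t* = 2.131; margin of error = 2.131 × 0.6250 = 1.3319.
1.7 ± 1.3319 → (0.37, 3.03).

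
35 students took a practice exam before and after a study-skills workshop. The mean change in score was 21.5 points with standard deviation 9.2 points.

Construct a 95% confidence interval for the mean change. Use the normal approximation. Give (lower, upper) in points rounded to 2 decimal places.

(18.45, 24.55)

Paired design: SE = s_d/√n = 9.2/√35 = 1.5551.
z* = 1.960; margin of error = 1.960 × 1.5551 = 3.0480.
21.5 ± 3.0480 → (18.45, 24.55).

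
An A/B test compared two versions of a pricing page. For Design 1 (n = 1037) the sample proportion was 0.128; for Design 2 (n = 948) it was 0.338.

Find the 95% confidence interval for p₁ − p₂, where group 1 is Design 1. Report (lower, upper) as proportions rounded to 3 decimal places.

SE₁ = √(p̂₁(1−p̂₁)/n₁) = √(0.1280·0.8720/1037) = 0.01037; SE₂ = √(0.3380·0.6620/948) = 0.01536.
Independent samples: SE of the difference = √(SE₁² + SE₂²) = √(0.0001075369 + 0.0002359296) = 0.01853.
z* for 95% confidence is 1.960, so the margin of error is 1.960 × 0.01853 = 0.03632.
Point estimate p̂₁ − p̂₂ = 0.1280 − 0.3380 = -0.2100.
-0.2100 ± 0.03632 → (-0.246, -0.174).

(-0.246, -0.174)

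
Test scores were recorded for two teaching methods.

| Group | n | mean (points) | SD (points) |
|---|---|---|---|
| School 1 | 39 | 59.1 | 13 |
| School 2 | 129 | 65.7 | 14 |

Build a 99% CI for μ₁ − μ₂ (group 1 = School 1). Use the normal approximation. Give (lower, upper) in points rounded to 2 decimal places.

Standard errors of each mean: 13/√39 = 2.0817 and 14/√129 = 1.2326.
SE(x̄₁ − x̄₂) = √(2.0817² + 1.2326²) = 2.4193 for independent samples with unequal variances.
With z* = 2.576, the margin is 2.576 × 2.4193 = 6.2321.
x̄₁ − x̄₂ = 59.1 − 65.7 = -6.6000; the interval is -6.6000 ± 6.2321 = (-12.83, -0.37).

(-12.83, -0.37)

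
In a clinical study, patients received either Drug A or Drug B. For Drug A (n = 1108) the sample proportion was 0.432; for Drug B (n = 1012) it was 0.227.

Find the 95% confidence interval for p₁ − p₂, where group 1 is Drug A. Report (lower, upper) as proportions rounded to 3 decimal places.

The two standard errors are √(0.4320×0.5680/1108) = 0.01488 and √(0.2270×0.7730/1012) = 0.01317.
Because the samples are independent, SE_diff = √(0.01488² + 0.01317²) = 0.01987.
Using z* = 1.960 for 95%, ME = 1.960 × 0.01987 = 0.03895.
p̂₁ − p̂₂ = 0.2050; interval 0.2050 ± 0.03895 gives (0.166, 0.244).

(0.166, 0.244)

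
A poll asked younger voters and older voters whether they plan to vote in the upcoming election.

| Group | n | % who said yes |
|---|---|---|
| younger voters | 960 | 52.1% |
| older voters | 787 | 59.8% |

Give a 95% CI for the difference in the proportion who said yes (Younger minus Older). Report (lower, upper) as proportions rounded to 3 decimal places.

(-0.124, -0.030)

SE₁ = √(p̂₁(1−p̂₁)/n₁) = √(0.5210·0.4790/960) = 0.01612; SE₂ = √(0.5980·0.4020/787) = 0.01748.
Independent samples: SE of the difference = √(SE₁² + SE₂²) = √(0.0002598544 + 0.0003055504) = 0.02378.
z* for 95% confidence is 1.960, so the margin of error is 1.960 × 0.02378 = 0.04661.
Point estimate p̂₁ − p̂₂ = 0.5210 − 0.5980 = -0.0770.
-0.0770 ± 0.04661 → (-0.124, -0.030).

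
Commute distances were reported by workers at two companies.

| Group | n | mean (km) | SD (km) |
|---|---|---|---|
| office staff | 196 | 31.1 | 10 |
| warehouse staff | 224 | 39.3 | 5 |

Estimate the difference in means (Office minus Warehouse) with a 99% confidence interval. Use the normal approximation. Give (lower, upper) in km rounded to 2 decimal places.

(-10.23, -6.17)

Per-group SEs: s₁/√n₁ = 10/√196 = 0.7143, s₂/√n₂ = 5/√224 = 0.3341.
Unpooled SE of the difference: √(0.51022449 + 0.11162281) = 0.7886.
Margin of error = z* · SE = 2.576 × 0.7886 = 2.0314.
x̄₁ − x̄₂ = 31.1 − 39.3 = -8.2000.
CI: -8.2000 ± 2.0314 = (-10.23, -6.17).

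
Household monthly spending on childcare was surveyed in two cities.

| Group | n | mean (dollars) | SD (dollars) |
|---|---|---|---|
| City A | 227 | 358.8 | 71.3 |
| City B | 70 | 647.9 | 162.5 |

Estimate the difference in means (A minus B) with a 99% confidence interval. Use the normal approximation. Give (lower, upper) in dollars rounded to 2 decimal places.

SE₁ = s₁/√n₁ = 71.3/√227 = 4.7323; SE₂ = 162.5/√70 = 19.4225.
Independent samples, unequal variances: SE_diff = √(SE₁² + SE₂²) = √(22.39466329 + 377.23350625) = 19.9907.
z* = 2.576, so margin of error = 2.576 × 19.9907 = 51.4960.
Difference in means = 358.8 − 647.9 = -289.1000.
-289.1000 ± 51.4960 → (-340.60, -237.60).

(-340.60, -237.60)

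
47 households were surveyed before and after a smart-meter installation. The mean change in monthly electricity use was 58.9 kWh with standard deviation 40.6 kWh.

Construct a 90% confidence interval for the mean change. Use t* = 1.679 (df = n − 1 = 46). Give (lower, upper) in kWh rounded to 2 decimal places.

This is a matched-pairs design, so SE = s_d/√n = 40.6/√47 = 5.9221.
Margin = 1.679 × 5.9221 = 9.9432; the interval is 58.9 ± 9.9432 = (48.96, 68.84).

(48.96, 68.84)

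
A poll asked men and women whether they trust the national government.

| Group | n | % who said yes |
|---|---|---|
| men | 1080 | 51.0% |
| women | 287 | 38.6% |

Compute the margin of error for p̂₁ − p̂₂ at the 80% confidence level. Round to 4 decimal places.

0.0417

The two standard errors are √(0.5100×0.4900/1080) = 0.01521 and √(0.3860×0.6140/287) = 0.02874.
Because the samples are independent, SE_diff = √(0.01521² + 0.02874²) = 0.03252.
Using z* = 1.282 for 80%, ME = 1.282 × 0.03252 = 0.04169.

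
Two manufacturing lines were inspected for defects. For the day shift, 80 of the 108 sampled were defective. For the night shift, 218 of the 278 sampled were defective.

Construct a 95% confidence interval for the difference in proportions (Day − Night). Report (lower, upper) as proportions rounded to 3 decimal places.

Sample proportions: 80/108 = 0.7407, 218/278 = 0.7842.
Each SE is √(p̂(1−p̂)/n): √(0.7407·0.2593/108) = 0.04217 and √(0.7842·0.2158/278) = 0.02467.
SE(p̂₁ − p̂₂) = √(SE₁² + SE₂²) = √(0.0017783089 + 0.0006086089) = 0.04886, since the two samples are independent.
At 95% confidence z* = 1.960; margin = 1.960 × 0.04886 = 0.09577.
The difference is 0.7407 − 0.7842 = -0.0435, so the interval is -0.0435 ± 0.09577 = (-0.139, 0.052).

(-0.139, 0.052)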